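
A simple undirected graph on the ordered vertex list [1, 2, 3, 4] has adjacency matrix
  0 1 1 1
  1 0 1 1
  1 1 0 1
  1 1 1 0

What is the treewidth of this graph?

3

A width-3 tree decomposition is:
Bags: B1 = {1, 2, 3, 4}
Tree: (single bag)
A single bag containing all 4 vertices is trivially a valid decomposition of width 3. On the other hand G contains the 4-clique {1, 2, 3, 4}. A clique must lie in a single bag of any decomposition, so no decomposition can have width below 3. Therefore the treewidth is 3.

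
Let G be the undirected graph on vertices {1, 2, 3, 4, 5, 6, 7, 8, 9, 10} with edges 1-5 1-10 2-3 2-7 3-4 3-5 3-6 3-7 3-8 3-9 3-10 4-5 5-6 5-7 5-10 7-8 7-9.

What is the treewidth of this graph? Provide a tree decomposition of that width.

Treewidth 2.
Bags: B1 = {3, 5, 7}  B2 = {3, 4, 5}  B3 = {3, 7, 9}  B4 = {3, 5, 10}  B5 = {1, 5, 10}  B6 = {2, 3, 7}  B7 = {3, 7, 8}  B8 = {3, 5, 6}
Tree: B1–B2, B1–B3, B2–B4, B4–B5, B1–B6, B6–B7, B4–B8

Every bag has size at most 3, so the width is 3 − 1 = 2 and tw(G) ≤ 2. For the lower bound, the 3 vertices {1, 5, 10} are pairwise adjacent, and any tree decomposition puts a clique entirely inside one bag — forcing width ≥ 2. Combining the bounds, tw(G) = 2.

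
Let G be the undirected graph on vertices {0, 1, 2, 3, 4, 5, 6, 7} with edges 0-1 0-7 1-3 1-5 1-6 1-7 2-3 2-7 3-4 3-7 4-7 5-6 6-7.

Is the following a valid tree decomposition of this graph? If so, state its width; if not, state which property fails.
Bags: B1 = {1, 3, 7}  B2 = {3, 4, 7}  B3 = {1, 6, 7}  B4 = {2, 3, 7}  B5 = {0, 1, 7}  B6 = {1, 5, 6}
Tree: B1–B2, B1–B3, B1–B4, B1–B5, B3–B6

Yes; width 2.

Checking the three conditions: (i) the bags cover all of {0, 1, 2, 3, 4, 5, 6, 7}; (ii) for each edge, some bag contains both endpoints; (iii) the bags containing any fixed vertex form a subtree. All hold, so the decomposition is valid with width 3 − 1 = 2.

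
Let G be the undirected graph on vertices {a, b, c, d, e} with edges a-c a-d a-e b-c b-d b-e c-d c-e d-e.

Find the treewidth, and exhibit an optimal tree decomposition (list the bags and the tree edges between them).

Treewidth 3.
One optimal decomposition is:
Bags: B1 = {b, c, d, e}  B2 = {a, c, d, e}
Tree: B1–B2

Each bag holds 4 vertices, so the decomposition has width 3, which upper-bounds the treewidth. Conversely, {a, c, d, e} is a clique of size 4, and the vertices of any clique must share a bag in every tree decomposition; so some bag has ≥ 4 vertices and tw(G) ≥ 3. The upper and lower bounds meet at 3, so that is the treewidth.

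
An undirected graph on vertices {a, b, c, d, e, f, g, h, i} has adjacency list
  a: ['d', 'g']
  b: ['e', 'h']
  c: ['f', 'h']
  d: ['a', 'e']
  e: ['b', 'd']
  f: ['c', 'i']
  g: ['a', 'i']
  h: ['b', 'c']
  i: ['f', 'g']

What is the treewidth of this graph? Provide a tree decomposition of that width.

The largest bag has 3 vertices, giving width 2; this decomposition certifies tw(G) ≤ 2. For the lower bound, G contains the cycle b–e–d–a–g–i–f–c–h–b, so G is not a forest; only forests have treewidth ≤ 1, hence tw(G) ≥ 2. Therefore the treewidth is 2.

Treewidth 2.
Bags: B1 = {b, d, e}  B2 = {a, b, d}  B3 = {a, b, g}  B4 = {b, g, i}  B5 = {b, f, i}  B6 = {b, c, f}  B7 = {b, c, h}
Tree: B1–B2, B2–B3, B3–B4, B4–B5, B5–B6, B6–B7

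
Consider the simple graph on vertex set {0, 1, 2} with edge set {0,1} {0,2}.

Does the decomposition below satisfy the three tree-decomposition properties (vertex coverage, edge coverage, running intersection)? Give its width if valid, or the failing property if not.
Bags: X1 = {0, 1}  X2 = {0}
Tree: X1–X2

No — vertex 2 appears in no bag.

A tree decomposition must satisfy three properties: every vertex lies in some bag; for every edge, both endpoints lie together in some bag; and for every vertex, the bags containing it form a connected subtree. Here vertex 2 appears in no bag, so the decomposition is invalid.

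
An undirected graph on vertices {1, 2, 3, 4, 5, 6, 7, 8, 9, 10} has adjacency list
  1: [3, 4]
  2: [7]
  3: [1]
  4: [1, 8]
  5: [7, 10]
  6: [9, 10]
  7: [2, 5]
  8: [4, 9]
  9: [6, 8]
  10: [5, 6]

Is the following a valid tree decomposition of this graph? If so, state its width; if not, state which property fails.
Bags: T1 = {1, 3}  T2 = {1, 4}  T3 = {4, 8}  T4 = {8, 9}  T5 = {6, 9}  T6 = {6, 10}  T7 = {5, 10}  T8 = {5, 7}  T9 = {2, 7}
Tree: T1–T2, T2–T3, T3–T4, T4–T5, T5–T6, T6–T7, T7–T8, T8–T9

Yes; width 1.

Vertex coverage: the bags together contain {1, 2, 3, 4, 5, 6, 7, 8, 9, 10}, the full vertex set. Edge coverage: each edge of G has both endpoints in at least one bag. Running intersection: for every vertex, the bags containing it form a connected subtree. All three properties hold, so this is a valid tree decomposition of width max|bag| − 1 = 1, and hence tw(G) ≤ 1.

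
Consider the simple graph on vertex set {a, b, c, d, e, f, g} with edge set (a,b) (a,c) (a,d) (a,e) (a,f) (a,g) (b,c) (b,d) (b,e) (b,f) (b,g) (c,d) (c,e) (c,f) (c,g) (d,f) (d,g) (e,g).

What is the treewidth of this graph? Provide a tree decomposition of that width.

Treewidth 4.
One such decomposition:
Bags: B1 = {a, b, c, d, g}  B2 = {a, b, c, e, g}  B3 = {a, b, c, d, f}
Tree: B1–B2, B1–B3

Each bag holds 5 vertices, so the decomposition has width 4, which upper-bounds the treewidth. For the lower bound, the 5 vertices {a, b, c, d, g} are pairwise adjacent, and any tree decomposition puts a clique entirely inside one bag — forcing width ≥ 4. Hence tw(G) = 4 exactly.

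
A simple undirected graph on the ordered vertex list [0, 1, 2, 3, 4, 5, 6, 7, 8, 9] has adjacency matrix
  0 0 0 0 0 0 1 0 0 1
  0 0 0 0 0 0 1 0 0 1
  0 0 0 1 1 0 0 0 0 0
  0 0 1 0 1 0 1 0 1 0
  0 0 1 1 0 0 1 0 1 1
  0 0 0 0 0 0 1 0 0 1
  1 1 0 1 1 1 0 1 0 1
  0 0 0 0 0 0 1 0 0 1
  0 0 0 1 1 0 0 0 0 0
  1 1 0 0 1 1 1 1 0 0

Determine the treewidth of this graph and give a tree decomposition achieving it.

Treewidth 2.
Bags: B1 = {3, 4, 8}  B2 = {3, 4, 6}  B3 = {4, 6, 9}  B4 = {6, 7, 9}  B5 = {0, 6, 9}  B6 = {1, 6, 9}  B7 = {5, 6, 9}  B8 = {2, 3, 4}
Tree: B1–B2, B2–B3, B3–B4, B3–B5, B3–B6, B6–B7, B2–B8

Every bag has size at most 3, so the width is 3 − 1 = 2 and tw(G) ≤ 2. Conversely, {3, 4, 8} is a clique of size 3, and the vertices of any clique must share a bag in every tree decomposition; so some bag has ≥ 3 vertices and tw(G) ≥ 2. Hence tw(G) = 2 exactly.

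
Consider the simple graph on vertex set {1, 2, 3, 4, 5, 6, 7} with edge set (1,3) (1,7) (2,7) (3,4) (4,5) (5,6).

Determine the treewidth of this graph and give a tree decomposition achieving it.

Every bag has size at most 2, so the width is 2 − 1 = 1 and tw(G) ≤ 1. Any graph with an edge has treewidth ≥ 1, and G has the edge 6–5. Therefore the treewidth is 1.

Treewidth 1.
One such decomposition:
Bags: B1 = {5, 6}  B2 = {4, 5}  B3 = {3, 4}  B4 = {1, 3}  B5 = {1, 7}  B6 = {2, 7}
Tree: B1–B2, B2–B3, B3–B4, B4–B5, B5–B6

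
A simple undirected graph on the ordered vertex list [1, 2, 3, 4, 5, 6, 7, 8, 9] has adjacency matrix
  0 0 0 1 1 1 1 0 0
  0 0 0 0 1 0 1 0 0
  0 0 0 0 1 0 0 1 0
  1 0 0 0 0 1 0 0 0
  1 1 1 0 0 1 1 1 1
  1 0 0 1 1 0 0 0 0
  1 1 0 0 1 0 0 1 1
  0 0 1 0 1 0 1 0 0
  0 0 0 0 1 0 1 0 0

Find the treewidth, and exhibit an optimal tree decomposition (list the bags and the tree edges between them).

Treewidth 2.
Bags: B1 = {5, 7, 9}  B2 = {2, 5, 7}  B3 = {5, 7, 8}  B4 = {1, 5, 7}  B5 = {3, 5, 8}  B6 = {1, 5, 6}  B7 = {1, 4, 6}
Tree: B1–B2, B2–B3, B2–B4, B3–B5, B4–B6, B6–B7

The largest bag has 3 vertices, giving width 2; this decomposition certifies tw(G) ≤ 2. Conversely, {1, 4, 6} is a clique of size 3, and the vertices of any clique must share a bag in every tree decomposition; so some bag has ≥ 3 vertices and tw(G) ≥ 2. Therefore the treewidth is 2.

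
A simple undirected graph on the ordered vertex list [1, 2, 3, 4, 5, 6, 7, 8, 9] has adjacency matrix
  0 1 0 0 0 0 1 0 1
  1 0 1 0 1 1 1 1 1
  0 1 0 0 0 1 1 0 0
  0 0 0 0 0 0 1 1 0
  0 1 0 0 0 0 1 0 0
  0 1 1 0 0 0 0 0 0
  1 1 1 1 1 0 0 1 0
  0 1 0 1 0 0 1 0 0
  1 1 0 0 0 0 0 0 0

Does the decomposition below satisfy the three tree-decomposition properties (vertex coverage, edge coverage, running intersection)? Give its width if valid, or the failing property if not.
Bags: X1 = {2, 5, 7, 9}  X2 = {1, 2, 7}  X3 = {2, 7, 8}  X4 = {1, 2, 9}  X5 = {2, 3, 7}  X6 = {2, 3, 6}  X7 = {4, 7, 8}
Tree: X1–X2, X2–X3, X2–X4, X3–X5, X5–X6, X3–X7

A tree decomposition must satisfy three properties: every vertex lies in some bag; for every edge, both endpoints lie together in some bag; and for every vertex, the bags containing it form a connected subtree. Here bags containing vertex 9 are not connected in the tree, so the decomposition is invalid.

No — bags containing vertex 9 are not connected in the tree.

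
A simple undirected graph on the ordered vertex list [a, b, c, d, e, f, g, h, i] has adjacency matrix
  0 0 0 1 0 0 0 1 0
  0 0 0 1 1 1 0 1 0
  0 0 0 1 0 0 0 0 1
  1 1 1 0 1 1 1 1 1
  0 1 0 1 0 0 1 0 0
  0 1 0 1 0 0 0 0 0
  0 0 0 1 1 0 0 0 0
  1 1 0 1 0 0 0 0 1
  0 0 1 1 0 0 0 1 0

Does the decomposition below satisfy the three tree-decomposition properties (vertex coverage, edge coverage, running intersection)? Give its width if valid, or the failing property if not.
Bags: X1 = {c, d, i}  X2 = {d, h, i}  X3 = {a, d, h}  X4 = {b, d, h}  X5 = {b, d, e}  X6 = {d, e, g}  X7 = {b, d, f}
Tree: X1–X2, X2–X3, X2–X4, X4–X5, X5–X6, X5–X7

Yes; width 2.

Checking the three conditions: (i) the bags cover all of {a, b, c, d, e, f, g, h, i}; (ii) for each edge, some bag contains both endpoints; (iii) the bags containing any fixed vertex form a subtree. All hold, so the decomposition is valid with width 3 − 1 = 2.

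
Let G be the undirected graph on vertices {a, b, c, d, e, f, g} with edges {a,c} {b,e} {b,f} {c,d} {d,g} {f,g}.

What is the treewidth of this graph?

A width-1 tree decomposition is:
Bags: B1 = {a, c}  B2 = {c, d}  B3 = {d, g}  B4 = {f, g}  B5 = {b, f}  B6 = {b, e}
Tree: B1–B2, B2–B3, B3–B4, B4–B5, B5–B6
Every bag has size at most 2, so the width is 2 − 1 = 1 and tw(G) ≤ 1. Any graph with an edge has treewidth ≥ 1, and G has the edge a–c. Therefore the treewidth is 1.

1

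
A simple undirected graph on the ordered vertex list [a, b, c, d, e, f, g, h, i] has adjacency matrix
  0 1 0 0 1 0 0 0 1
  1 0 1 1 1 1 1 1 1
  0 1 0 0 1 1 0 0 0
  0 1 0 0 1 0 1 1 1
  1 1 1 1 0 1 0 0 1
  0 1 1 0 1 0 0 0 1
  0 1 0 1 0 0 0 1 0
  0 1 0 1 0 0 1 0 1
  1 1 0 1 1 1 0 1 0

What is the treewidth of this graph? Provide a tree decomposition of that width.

Treewidth 3.
One optimal decomposition is:
Bags: B1 = {b, e, f, i}  B2 = {b, c, e, f}  B3 = {a, b, e, i}  B4 = {b, d, e, i}  B5 = {b, d, h, i}  B6 = {b, d, g, h}
Tree: B1–B2, B1–B3, B3–B4, B4–B5, B5–B6

Every bag has size at most 4, so the width is 4 − 1 = 3 and tw(G) ≤ 3. Conversely, {b, d, g, h} is a clique of size 4, and the vertices of any clique must share a bag in every tree decomposition; so some bag has ≥ 4 vertices and tw(G) ≥ 3. Combining the bounds, tw(G) = 3.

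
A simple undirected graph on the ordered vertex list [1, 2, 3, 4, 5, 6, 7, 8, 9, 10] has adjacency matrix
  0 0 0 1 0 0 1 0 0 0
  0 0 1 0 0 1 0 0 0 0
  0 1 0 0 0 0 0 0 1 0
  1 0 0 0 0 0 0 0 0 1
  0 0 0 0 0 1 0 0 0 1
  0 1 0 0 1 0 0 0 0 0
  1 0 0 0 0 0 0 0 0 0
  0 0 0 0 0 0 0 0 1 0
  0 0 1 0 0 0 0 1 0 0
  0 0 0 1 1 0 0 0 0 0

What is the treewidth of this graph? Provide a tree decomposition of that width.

Treewidth 1.
Bags: B1 = {8, 9}  B2 = {3, 9}  B3 = {2, 3}  B4 = {2, 6}  B5 = {5, 6}  B6 = {5, 10}  B7 = {4, 10}  B8 = {1, 4}  B9 = {1, 7}
Tree: B1–B2, B2–B3, B3–B4, B4–B5, B5–B6, B6–B7, B7–B8, B8–B9

Each bag holds 2 vertices, so the decomposition has width 1, which upper-bounds the treewidth. Any graph with an edge has treewidth ≥ 1, and G has the edge 8–9. Hence tw(G) = 1 exactly.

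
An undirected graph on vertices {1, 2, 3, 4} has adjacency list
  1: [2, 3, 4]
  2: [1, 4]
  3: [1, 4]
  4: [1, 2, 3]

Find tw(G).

2

A width-2 tree decomposition is:
Bags: B1 = {1, 3, 4}  B2 = {1, 2, 4}
Tree: B1–B2
The largest bag has 3 vertices, giving width 2; this decomposition certifies tw(G) ≤ 2. Conversely, {1, 2, 4} is a clique of size 3, and the vertices of any clique must share a bag in every tree decomposition; so some bag has ≥ 3 vertices and tw(G) ≥ 2. The upper and lower bounds meet at 2, so that is the treewidth.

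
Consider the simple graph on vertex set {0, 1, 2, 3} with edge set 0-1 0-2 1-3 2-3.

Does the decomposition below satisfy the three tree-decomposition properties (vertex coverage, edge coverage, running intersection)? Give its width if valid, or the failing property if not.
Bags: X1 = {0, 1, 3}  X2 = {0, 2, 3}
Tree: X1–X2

Yes; width 2.

Vertex coverage: the bags together contain {0, 1, 2, 3}, the full vertex set. Edge coverage: each edge of G has both endpoints in at least one bag. Running intersection: for every vertex, the bags containing it form a connected subtree. All three properties hold, so this is a valid tree decomposition of width max|bag| − 1 = 2, and hence tw(G) ≤ 2.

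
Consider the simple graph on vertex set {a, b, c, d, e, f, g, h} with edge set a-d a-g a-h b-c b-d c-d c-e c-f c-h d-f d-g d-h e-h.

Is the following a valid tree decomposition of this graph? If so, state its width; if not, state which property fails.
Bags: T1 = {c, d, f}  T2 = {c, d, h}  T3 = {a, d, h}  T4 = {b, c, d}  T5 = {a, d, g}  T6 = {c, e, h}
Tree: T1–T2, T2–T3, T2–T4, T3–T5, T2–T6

Every vertex of G appears in some bag (union = {a, b, c, d, e, f, g, h}); every edge is covered by a bag; and for each vertex v the set of bags containing v is connected in the bag tree. The decomposition is therefore valid. The largest bag has 3 vertices, so the width is 2.

Yes; width 2.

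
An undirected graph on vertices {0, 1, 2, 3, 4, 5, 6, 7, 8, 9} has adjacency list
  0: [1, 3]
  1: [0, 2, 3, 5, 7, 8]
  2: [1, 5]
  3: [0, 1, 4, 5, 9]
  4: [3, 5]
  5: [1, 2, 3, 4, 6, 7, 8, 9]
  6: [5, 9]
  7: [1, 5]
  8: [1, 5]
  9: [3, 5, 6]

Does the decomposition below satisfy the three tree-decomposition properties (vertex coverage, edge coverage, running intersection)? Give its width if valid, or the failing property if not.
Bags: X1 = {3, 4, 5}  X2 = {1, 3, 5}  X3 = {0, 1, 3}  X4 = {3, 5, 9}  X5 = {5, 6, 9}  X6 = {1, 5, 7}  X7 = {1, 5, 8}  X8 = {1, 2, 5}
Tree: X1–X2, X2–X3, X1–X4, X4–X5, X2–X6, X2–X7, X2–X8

Yes; width 2.

Every vertex of G appears in some bag (union = {0, 1, 2, 3, 4, 5, 6, 7, 8, 9}); every edge is covered by a bag; and for each vertex v the set of bags containing v is connected in the bag tree. The decomposition is therefore valid. The largest bag has 3 vertices, so the width is 2.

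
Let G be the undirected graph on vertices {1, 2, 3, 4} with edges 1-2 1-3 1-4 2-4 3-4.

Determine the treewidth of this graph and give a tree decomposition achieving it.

Each bag holds 3 vertices, so the decomposition has width 2, which upper-bounds the treewidth. On the other hand G contains the 3-clique {1, 2, 4}. A clique must lie in a single bag of any decomposition, so no decomposition can have width below 2. Combining the bounds, tw(G) = 2.

Treewidth 2.
One such decomposition:
Bags: B1 = {1, 3, 4}  B2 = {1, 2, 4}
Tree: B1–B2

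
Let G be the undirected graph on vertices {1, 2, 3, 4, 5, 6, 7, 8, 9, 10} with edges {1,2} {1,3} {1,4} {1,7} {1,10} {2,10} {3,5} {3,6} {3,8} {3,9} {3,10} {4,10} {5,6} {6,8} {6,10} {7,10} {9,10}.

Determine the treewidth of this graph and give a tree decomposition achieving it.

Every bag has size at most 3, so the width is 3 − 1 = 2 and tw(G) ≤ 2. On the other hand G contains the 3-clique {3, 6, 8}. A clique must lie in a single bag of any decomposition, so no decomposition can have width below 2. Hence tw(G) = 2 exactly.

Treewidth 2.
One such decomposition:
Bags: B1 = {1, 4, 10}  B2 = {1, 3, 10}  B3 = {1, 2, 10}  B4 = {3, 6, 10}  B5 = {3, 5, 6}  B6 = {3, 9, 10}  B7 = {1, 7, 10}  B8 = {3, 6, 8}
Tree: B1–B2, B2–B3, B2–B4, B4–B5, B4–B6, B2–B7, B4–B8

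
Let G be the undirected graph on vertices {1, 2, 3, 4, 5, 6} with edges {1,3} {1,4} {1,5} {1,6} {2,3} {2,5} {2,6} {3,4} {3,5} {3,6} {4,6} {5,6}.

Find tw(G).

3

A width-3 tree decomposition is:
Bags: B1 = {1, 3, 5, 6}  B2 = {1, 3, 4, 6}  B3 = {2, 3, 5, 6}
Tree: B1–B2, B1–B3
The largest bag has 4 vertices, giving width 3; this decomposition certifies tw(G) ≤ 3. On the other hand G contains the 4-clique {1, 3, 4, 6}. A clique must lie in a single bag of any decomposition, so no decomposition can have width below 3. The upper and lower bounds meet at 3, so that is the treewidth.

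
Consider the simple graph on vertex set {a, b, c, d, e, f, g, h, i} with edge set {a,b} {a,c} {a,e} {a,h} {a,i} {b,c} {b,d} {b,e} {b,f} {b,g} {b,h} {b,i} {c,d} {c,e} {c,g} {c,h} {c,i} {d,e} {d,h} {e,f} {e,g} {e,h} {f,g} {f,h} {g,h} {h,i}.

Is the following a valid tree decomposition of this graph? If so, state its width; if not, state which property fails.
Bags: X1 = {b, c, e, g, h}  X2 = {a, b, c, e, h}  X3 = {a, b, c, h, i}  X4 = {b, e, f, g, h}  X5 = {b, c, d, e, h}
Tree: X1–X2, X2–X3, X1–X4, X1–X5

Yes; width 4.

Every vertex of G appears in some bag (union = {a, b, c, d, e, f, g, h, i}); every edge is covered by a bag; and for each vertex v the set of bags containing v is connected in the bag tree. The decomposition is therefore valid. The largest bag has 5 vertices, so the width is 4.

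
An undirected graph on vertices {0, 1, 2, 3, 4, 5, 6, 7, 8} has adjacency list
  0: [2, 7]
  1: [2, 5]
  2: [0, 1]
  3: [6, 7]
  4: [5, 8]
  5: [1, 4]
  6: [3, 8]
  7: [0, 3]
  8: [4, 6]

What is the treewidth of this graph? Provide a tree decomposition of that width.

Treewidth 2.
Bags: B1 = {3, 6, 8}  B2 = {3, 4, 8}  B3 = {3, 4, 5}  B4 = {1, 3, 5}  B5 = {1, 2, 3}  B6 = {0, 2, 3}  B7 = {0, 3, 7}
Tree: B1–B2, B2–B3, B3–B4, B4–B5, B5–B6, B6–B7

Each bag holds 3 vertices, so the decomposition has width 2, which upper-bounds the treewidth. The edges 3–6–8–4–5–1–2–0–7–3 form a cycle, so G is not a tree and its treewidth is at least 2. The upper and lower bounds meet at 2, so that is the treewidth.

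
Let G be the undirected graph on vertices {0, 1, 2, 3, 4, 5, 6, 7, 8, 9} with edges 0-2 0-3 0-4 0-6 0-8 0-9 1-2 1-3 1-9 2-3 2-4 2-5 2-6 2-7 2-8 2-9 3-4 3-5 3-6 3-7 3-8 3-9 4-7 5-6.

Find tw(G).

A width-3 tree decomposition is:
Bags: B1 = {2, 3, 5, 6}  B2 = {0, 2, 3, 6}  B3 = {0, 2, 3, 8}  B4 = {0, 2, 3, 4}  B5 = {2, 3, 4, 7}  B6 = {0, 2, 3, 9}  B7 = {1, 2, 3, 9}
Tree: B1–B2, B2–B3, B3–B4, B4–B5, B4–B6, B6–B7
Every bag has size at most 4, so the width is 4 − 1 = 3 and tw(G) ≤ 3. On the other hand G contains the 4-clique {0, 2, 3, 8}. A clique must lie in a single bag of any decomposition, so no decomposition can have width below 3. The upper and lower bounds meet at 3, so that is the treewidth.

3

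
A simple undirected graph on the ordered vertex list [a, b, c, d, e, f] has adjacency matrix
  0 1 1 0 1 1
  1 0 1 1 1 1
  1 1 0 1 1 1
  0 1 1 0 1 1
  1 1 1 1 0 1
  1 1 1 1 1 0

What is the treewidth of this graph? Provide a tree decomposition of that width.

The largest bag has 5 vertices, giving width 4; this decomposition certifies tw(G) ≤ 4. Conversely, {b, c, d, e, f} is a clique of size 5, and the vertices of any clique must share a bag in every tree decomposition; so some bag has ≥ 5 vertices and tw(G) ≥ 4. Therefore the treewidth is 4.

Treewidth 4.
One such decomposition:
Bags: B1 = {b, c, d, e, f}  B2 = {a, b, c, e, f}
Tree: B1–B2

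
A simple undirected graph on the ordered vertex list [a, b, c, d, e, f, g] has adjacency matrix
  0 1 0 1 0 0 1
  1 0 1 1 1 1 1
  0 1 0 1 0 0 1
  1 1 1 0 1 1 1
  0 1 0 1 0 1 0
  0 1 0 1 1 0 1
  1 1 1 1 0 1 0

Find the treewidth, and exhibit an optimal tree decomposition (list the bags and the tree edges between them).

Every bag has size at most 4, so the width is 4 − 1 = 3 and tw(G) ≤ 3. On the other hand G contains the 4-clique {b, d, f, g}. A clique must lie in a single bag of any decomposition, so no decomposition can have width below 3. Combining the bounds, tw(G) = 3.

Treewidth 3.
One such decomposition:
Bags: B1 = {b, d, e, f}  B2 = {b, d, f, g}  B3 = {a, b, d, g}  B4 = {b, c, d, g}
Tree: B1–B2, B2–B3, B3–B4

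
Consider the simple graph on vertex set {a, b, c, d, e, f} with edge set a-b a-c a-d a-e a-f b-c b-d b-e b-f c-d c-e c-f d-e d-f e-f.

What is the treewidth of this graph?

5

A width-5 tree decomposition is:
Bags: B1 = {a, b, c, d, e, f}
Tree: (single bag)
A single bag containing all 6 vertices is trivially a valid decomposition of width 5. For the lower bound, the 6 vertices {a, b, c, d, e, f} are pairwise adjacent, and any tree decomposition puts a clique entirely inside one bag — forcing width ≥ 5. The upper and lower bounds meet at 5, so that is the treewidth.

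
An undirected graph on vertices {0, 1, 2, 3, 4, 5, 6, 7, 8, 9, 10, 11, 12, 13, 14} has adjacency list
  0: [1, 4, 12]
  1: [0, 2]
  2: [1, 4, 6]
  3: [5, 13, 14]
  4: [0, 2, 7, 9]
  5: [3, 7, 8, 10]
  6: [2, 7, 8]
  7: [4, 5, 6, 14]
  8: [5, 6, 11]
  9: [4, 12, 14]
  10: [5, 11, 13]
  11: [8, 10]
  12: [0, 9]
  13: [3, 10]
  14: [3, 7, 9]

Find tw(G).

A width-3 tree decomposition is:
Bags: B1 = {8, 10, 11, 13}  B2 = {5, 8, 10, 13}  B3 = {3, 5, 8, 13}  B4 = {3, 5, 6, 8}  B5 = {3, 5, 6, 7}  B6 = {3, 6, 7, 14}  B7 = {2, 6, 7, 14}  B8 = {2, 4, 7, 14}  B9 = {2, 4, 9, 14}  B10 = {1, 2, 4, 9}  B11 = {0, 1, 4, 9}  B12 = {0, 1, 9, 12}
Tree: B1–B2, B2–B3, B3–B4, B4–B5, B5–B6, B6–B7, B7–B8, B8–B9, B9–B10, B10–B11, B11–B12
Every bag has size at most 4, so the width is 4 − 1 = 3 and tw(G) ≤ 3. For the lower bound: the 4 vertex sets {10,11,13}, {8}, {5}, {3,6,7,14} are disjoint, each induces a connected subgraph, and every pair is joined by at least one edge of G. Contracting each set to a single vertex therefore yields K_{4} as a minor, and since treewidth is minor-monotone, tw(G) ≥ tw(K_{4}) = 3. Therefore the treewidth is 3.

3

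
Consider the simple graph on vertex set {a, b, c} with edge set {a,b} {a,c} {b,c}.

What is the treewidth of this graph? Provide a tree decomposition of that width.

A single bag containing all 3 vertices is trivially a valid decomposition of width 2. On the other hand G contains the 3-clique {a, b, c}. A clique must lie in a single bag of any decomposition, so no decomposition can have width below 2. Combining the bounds, tw(G) = 2.

Treewidth 2.
One such decomposition:
Bags: B1 = {a, b, c}
Tree: (single bag)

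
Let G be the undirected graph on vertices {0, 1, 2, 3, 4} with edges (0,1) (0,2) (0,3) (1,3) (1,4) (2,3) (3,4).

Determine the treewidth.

2

A width-2 tree decomposition is:
Bags: B1 = {0, 1, 3}  B2 = {0, 2, 3}  B3 = {1, 3, 4}
Tree: B1–B2, B1–B3
Each bag holds 3 vertices, so the decomposition has width 2, which upper-bounds the treewidth. On the other hand G contains the 3-clique {0, 1, 3}. A clique must lie in a single bag of any decomposition, so no decomposition can have width below 2. Hence tw(G) = 2 exactly.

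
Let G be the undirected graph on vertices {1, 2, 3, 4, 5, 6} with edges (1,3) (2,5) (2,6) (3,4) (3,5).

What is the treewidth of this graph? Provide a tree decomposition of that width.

The largest bag has 2 vertices, giving width 1; this decomposition certifies tw(G) ≤ 1. Since G has at least one edge (e.g. 2–5), it is not an edgeless graph, so tw(G) ≥ 1. Hence tw(G) = 1 exactly.

Treewidth 1.
Bags: B1 = {2, 5}  B2 = {3, 5}  B3 = {1, 3}  B4 = {3, 4}  B5 = {2, 6}
Tree: B1–B2, B2–B3, B3–B4, B1–B5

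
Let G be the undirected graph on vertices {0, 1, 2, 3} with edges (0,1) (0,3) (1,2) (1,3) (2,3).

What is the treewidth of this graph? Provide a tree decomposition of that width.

Treewidth 2.
One such decomposition:
Bags: B1 = {0, 1, 3}  B2 = {1, 2, 3}
Tree: B1–B2

The largest bag has 3 vertices, giving width 2; this decomposition certifies tw(G) ≤ 2. For the lower bound, the 3 vertices {0, 1, 3} are pairwise adjacent, and any tree decomposition puts a clique entirely inside one bag — forcing width ≥ 2. Combining the bounds, tw(G) = 2.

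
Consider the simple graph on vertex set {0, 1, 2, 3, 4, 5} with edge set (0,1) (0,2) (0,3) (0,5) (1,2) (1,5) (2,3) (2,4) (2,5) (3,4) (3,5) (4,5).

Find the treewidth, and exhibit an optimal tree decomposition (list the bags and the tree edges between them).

The largest bag has 4 vertices, giving width 3; this decomposition certifies tw(G) ≤ 3. For the lower bound, the 4 vertices {0, 1, 2, 5} are pairwise adjacent, and any tree decomposition puts a clique entirely inside one bag — forcing width ≥ 3. The upper and lower bounds meet at 3, so that is the treewidth.

Treewidth 3.
One such decomposition:
Bags: B1 = {0, 2, 3, 5}  B2 = {0, 1, 2, 5}  B3 = {2, 3, 4, 5}
Tree: B1–B2, B1–B3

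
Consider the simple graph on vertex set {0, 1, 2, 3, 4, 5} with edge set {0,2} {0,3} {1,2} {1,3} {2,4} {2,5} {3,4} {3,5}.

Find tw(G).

2

A width-2 tree decomposition is:
Bags: B1 = {0, 2, 3}  B2 = {2, 3, 4}  B3 = {2, 3, 5}  B4 = {1, 2, 3}
Tree: B1–B2, B2–B3, B3–B4
Each bag holds 3 vertices, so the decomposition has width 2, which upper-bounds the treewidth. Since 0–2–4–3–0 is a cycle in G, G is not acyclic. Forests are exactly the graphs of treewidth ≤ 1, so tw(G) ≥ 2. The upper and lower bounds meet at 2, so that is the treewidth.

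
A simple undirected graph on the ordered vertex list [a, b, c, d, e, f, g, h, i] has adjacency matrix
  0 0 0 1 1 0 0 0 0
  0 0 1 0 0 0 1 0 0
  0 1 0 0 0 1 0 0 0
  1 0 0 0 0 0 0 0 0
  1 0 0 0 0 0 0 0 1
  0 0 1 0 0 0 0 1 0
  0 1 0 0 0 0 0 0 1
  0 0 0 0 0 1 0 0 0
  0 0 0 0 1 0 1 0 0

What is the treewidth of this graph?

1

A width-1 tree decomposition is:
Bags: B1 = {f, h}  B2 = {c, f}  B3 = {b, c}  B4 = {b, g}  B5 = {g, i}  B6 = {e, i}  B7 = {a, e}  B8 = {a, d}
Tree: B1–B2, B2–B3, B3–B4, B4–B5, B5–B6, B6–B7, B7–B8
Each bag holds 2 vertices, so the decomposition has width 1, which upper-bounds the treewidth. Since G has at least one edge (e.g. h–f), it is not an edgeless graph, so tw(G) ≥ 1. Hence tw(G) = 1 exactly.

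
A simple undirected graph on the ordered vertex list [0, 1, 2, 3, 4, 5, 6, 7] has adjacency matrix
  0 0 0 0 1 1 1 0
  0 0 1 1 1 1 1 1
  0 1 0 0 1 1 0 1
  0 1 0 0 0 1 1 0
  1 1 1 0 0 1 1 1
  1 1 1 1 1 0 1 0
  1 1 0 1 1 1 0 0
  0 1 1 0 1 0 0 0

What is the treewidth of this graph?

A width-3 tree decomposition is:
Bags: B1 = {1, 3, 5, 6}  B2 = {1, 4, 5, 6}  B3 = {0, 4, 5, 6}  B4 = {1, 2, 4, 5}  B5 = {1, 2, 4, 7}
Tree: B1–B2, B2–B3, B2–B4, B4–B5
Every bag has size at most 4, so the width is 4 − 1 = 3 and tw(G) ≤ 3. Conversely, {0, 4, 5, 6} is a clique of size 4, and the vertices of any clique must share a bag in every tree decomposition; so some bag has ≥ 4 vertices and tw(G) ≥ 3. Therefore the treewidth is 3.

3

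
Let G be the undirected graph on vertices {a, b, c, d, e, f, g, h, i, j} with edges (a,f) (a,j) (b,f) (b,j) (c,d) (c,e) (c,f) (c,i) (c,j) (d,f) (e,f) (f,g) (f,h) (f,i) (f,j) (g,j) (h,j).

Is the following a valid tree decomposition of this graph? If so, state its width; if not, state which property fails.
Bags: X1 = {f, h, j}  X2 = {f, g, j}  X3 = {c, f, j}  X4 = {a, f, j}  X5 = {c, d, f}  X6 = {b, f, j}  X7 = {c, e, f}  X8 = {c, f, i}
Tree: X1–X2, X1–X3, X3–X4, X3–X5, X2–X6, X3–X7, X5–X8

Yes; width 2.

Vertex coverage: the bags together contain {a, b, c, d, e, f, g, h, i, j}, the full vertex set. Edge coverage: each edge of G has both endpoints in at least one bag. Running intersection: for every vertex, the bags containing it form a connected subtree. All three properties hold, so this is a valid tree decomposition of width max|bag| − 1 = 2, and hence tw(G) ≤ 2.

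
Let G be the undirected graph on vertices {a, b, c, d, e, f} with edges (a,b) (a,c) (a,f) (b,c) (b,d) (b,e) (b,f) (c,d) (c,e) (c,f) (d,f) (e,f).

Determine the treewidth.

3

A width-3 tree decomposition is:
Bags: B1 = {a, b, c, f}  B2 = {b, c, e, f}  B3 = {b, c, d, f}
Tree: B1–B2, B2–B3
The largest bag has 4 vertices, giving width 3; this decomposition certifies tw(G) ≤ 3. Conversely, {b, c, d, f} is a clique of size 4, and the vertices of any clique must share a bag in every tree decomposition; so some bag has ≥ 4 vertices and tw(G) ≥ 3. The upper and lower bounds meet at 3, so that is the treewidth.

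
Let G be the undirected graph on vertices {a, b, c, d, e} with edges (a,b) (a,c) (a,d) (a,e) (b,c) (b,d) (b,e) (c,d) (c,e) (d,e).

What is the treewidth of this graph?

A width-4 tree decomposition is:
Bags: B1 = {a, b, c, d, e}
Tree: (single bag)
With just one bag of size 5, the width is 5 − 1 = 4, so tw(G) ≤ 4. On the other hand G contains the 5-clique {a, b, c, d, e}. A clique must lie in a single bag of any decomposition, so no decomposition can have width below 4. Therefore the treewidth is 4.

4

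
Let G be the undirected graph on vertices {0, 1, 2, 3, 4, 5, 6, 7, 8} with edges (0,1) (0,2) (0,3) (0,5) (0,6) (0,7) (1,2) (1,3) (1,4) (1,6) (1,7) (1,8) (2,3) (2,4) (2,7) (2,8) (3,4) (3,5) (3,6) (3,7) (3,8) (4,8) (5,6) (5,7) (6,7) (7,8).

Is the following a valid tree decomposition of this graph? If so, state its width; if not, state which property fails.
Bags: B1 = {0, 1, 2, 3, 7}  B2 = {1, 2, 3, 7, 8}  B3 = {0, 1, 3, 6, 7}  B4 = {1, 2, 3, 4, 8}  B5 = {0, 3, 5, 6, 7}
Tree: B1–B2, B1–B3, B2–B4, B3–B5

Yes; width 4.

Checking the three conditions: (i) the bags cover all of {0, 1, 2, 3, 4, 5, 6, 7, 8}; (ii) for each edge, some bag contains both endpoints; (iii) the bags containing any fixed vertex form a subtree. All hold, so the decomposition is valid with width 5 − 1 = 4.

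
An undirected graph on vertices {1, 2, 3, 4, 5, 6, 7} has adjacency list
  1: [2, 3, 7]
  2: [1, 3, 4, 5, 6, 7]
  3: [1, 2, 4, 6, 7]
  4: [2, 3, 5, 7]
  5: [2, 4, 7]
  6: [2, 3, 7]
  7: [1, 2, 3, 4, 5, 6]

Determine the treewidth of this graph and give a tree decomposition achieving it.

Every bag has size at most 4, so the width is 4 − 1 = 3 and tw(G) ≤ 3. On the other hand G contains the 4-clique {1, 2, 3, 7}. A clique must lie in a single bag of any decomposition, so no decomposition can have width below 3. Hence tw(G) = 3 exactly.

Treewidth 3.
One optimal decomposition is:
Bags: B1 = {2, 3, 4, 7}  B2 = {2, 3, 6, 7}  B3 = {1, 2, 3, 7}  B4 = {2, 4, 5, 7}
Tree: B1–B2, B2–B3, B1–B4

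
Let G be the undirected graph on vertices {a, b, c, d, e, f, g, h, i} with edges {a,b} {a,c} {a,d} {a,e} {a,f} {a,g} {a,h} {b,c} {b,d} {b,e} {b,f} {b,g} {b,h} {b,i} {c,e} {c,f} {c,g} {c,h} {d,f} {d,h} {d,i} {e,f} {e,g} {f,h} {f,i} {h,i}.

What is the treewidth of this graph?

A width-4 tree decomposition is:
Bags: B1 = {a, b, d, f, h}  B2 = {b, d, f, h, i}  B3 = {a, b, c, f, h}  B4 = {a, b, c, e, f}  B5 = {a, b, c, e, g}
Tree: B1–B2, B1–B3, B3–B4, B4–B5
Every bag has size at most 5, so the width is 5 − 1 = 4 and tw(G) ≤ 4. On the other hand G contains the 5-clique {a, b, c, e, g}. A clique must lie in a single bag of any decomposition, so no decomposition can have width below 4. Combining the bounds, tw(G) = 4.

4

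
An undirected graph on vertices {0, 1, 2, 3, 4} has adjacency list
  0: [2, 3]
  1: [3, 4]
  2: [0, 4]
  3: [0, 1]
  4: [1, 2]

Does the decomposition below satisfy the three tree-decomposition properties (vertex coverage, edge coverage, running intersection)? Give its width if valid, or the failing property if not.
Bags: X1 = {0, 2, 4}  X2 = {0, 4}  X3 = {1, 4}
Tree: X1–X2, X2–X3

A tree decomposition must satisfy three properties: every vertex lies in some bag; for every edge, both endpoints lie together in some bag; and for every vertex, the bags containing it form a connected subtree. Here vertex 3 appears in no bag, so the decomposition is invalid.

No — vertex 3 appears in no bag.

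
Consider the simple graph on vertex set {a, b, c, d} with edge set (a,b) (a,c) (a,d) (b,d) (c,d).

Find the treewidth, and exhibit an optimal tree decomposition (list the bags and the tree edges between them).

Each bag holds 3 vertices, so the decomposition has width 2, which upper-bounds the treewidth. Conversely, {a, c, d} is a clique of size 3, and the vertices of any clique must share a bag in every tree decomposition; so some bag has ≥ 3 vertices and tw(G) ≥ 2. Hence tw(G) = 2 exactly.

Treewidth 2.
One such decomposition:
Bags: B1 = {a, c, d}  B2 = {a, b, d}
Tree: B1–B2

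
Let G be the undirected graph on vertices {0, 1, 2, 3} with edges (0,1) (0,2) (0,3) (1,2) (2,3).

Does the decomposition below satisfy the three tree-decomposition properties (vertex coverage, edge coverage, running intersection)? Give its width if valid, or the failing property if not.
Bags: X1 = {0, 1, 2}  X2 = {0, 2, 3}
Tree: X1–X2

Vertex coverage: the bags together contain {0, 1, 2, 3}, the full vertex set. Edge coverage: each edge of G has both endpoints in at least one bag. Running intersection: for every vertex, the bags containing it form a connected subtree. All three properties hold, so this is a valid tree decomposition of width max|bag| − 1 = 2, and hence tw(G) ≤ 2.

Yes; width 2.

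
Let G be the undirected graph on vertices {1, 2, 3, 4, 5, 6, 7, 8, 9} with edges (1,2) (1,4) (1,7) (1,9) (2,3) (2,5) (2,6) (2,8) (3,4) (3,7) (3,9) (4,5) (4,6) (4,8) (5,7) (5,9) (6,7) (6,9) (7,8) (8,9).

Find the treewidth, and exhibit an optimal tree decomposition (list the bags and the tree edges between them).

The largest bag has 5 vertices, giving width 4; this decomposition certifies tw(G) ≤ 4. For the lower bound: the 5 vertex sets {4,8}, {2,3}, {5,9}, {7}, {6} are disjoint, each induces a connected subgraph, and every pair is joined by at least one edge of G. Contracting each set to a single vertex therefore yields K_{5} as a minor, and since treewidth is minor-monotone, tw(G) ≥ tw(K_{5}) = 4. Combining the bounds, tw(G) = 4.

Treewidth 4.
One optimal decomposition is:
Bags: B1 = {2, 4, 7, 8, 9}  B2 = {2, 3, 4, 7, 9}  B3 = {2, 4, 5, 7, 9}  B4 = {2, 4, 6, 7, 9}  B5 = {1, 2, 4, 7, 9}
Tree: B1–B2, B2–B3, B3–B4, B4–B5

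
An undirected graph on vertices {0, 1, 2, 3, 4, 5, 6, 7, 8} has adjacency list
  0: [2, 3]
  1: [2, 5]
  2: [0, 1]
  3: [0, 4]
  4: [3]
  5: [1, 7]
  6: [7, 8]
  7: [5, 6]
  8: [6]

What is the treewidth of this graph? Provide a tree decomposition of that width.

The largest bag has 2 vertices, giving width 1; this decomposition certifies tw(G) ≤ 1. Any graph with an edge has treewidth ≥ 1, and G has the edge 8–6. Hence tw(G) = 1 exactly.

Treewidth 1.
One optimal decomposition is:
Bags: B1 = {6, 8}  B2 = {6, 7}  B3 = {5, 7}  B4 = {1, 5}  B5 = {1, 2}  B6 = {0, 2}  B7 = {0, 3}  B8 = {3, 4}
Tree: B1–B2, B2–B3, B3–B4, B4–B5, B5–B6, B6–B7, B7–B8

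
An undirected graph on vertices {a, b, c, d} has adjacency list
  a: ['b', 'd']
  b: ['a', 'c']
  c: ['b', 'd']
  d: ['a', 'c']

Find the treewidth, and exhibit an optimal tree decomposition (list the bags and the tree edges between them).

The largest bag has 3 vertices, giving width 2; this decomposition certifies tw(G) ≤ 2. For the lower bound, G contains the cycle b–c–d–a–b, so G is not a forest; only forests have treewidth ≤ 1, hence tw(G) ≥ 2. The upper and lower bounds meet at 2, so that is the treewidth.

Treewidth 2.
One optimal decomposition is:
Bags: B1 = {b, c, d}  B2 = {a, b, d}
Tree: B1–B2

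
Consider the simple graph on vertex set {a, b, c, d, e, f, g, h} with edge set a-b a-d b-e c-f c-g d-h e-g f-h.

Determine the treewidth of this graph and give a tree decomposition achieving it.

Each bag holds 3 vertices, so the decomposition has width 2, which upper-bounds the treewidth. The edges f–c–g–e–b–a–d–h–f form a cycle, so G is not a tree and its treewidth is at least 2. Therefore the treewidth is 2.

Treewidth 2.
Bags: B1 = {c, f, g}  B2 = {e, f, g}  B3 = {b, e, f}  B4 = {a, b, f}  B5 = {a, d, f}  B6 = {d, f, h}
Tree: B1–B2, B2–B3, B3–B4, B4–B5, B5–B6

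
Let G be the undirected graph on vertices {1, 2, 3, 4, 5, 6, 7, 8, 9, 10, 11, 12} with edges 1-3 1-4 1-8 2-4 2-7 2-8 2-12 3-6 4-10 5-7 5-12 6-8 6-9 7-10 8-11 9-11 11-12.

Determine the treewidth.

A width-3 tree decomposition is:
Bags: B1 = {5, 7, 10, 12}  B2 = {2, 7, 10, 12}  B3 = {2, 4, 10, 12}  B4 = {2, 4, 11, 12}  B5 = {2, 4, 8, 11}  B6 = {1, 4, 8, 11}  B7 = {1, 8, 9, 11}  B8 = {1, 6, 8, 9}  B9 = {1, 3, 6, 9}
Tree: B1–B2, B2–B3, B3–B4, B4–B5, B5–B6, B6–B7, B7–B8, B8–B9
The largest bag has 4 vertices, giving width 3; this decomposition certifies tw(G) ≤ 3. For the lower bound: the 4 vertex sets {5,7,10}, {12}, {2}, {1,4,8,11} are disjoint, each induces a connected subgraph, and every pair is joined by at least one edge of G. Contracting each set to a single vertex therefore yields K_{4} as a minor, and since treewidth is minor-monotone, tw(G) ≥ tw(K_{4}) = 3. Hence tw(G) = 3 exactly.

3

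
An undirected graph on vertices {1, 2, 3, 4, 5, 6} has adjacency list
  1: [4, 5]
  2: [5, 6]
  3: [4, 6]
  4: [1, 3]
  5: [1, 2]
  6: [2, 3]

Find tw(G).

A width-2 tree decomposition is:
Bags: B1 = {2, 5, 6}  B2 = {3, 5, 6}  B3 = {3, 4, 5}  B4 = {1, 4, 5}
Tree: B1–B2, B2–B3, B3–B4
The largest bag has 3 vertices, giving width 2; this decomposition certifies tw(G) ≤ 2. The edges 5–2–6–3–4–1–5 form a cycle, so G is not a tree and its treewidth is at least 2. Therefore the treewidth is 2.

2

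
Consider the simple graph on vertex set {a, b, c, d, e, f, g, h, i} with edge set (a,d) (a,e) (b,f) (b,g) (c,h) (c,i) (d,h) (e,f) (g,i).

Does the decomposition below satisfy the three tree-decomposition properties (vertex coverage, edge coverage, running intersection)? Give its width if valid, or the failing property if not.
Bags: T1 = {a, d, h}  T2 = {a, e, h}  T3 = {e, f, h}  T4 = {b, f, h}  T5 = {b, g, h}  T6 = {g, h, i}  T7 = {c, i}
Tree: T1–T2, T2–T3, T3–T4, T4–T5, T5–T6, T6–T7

A tree decomposition must satisfy three properties: every vertex lies in some bag; for every edge, both endpoints lie together in some bag; and for every vertex, the bags containing it form a connected subtree. Here edge (h,c) lies in no bag, so the decomposition is invalid.

No — edge (h,c) lies in no bag.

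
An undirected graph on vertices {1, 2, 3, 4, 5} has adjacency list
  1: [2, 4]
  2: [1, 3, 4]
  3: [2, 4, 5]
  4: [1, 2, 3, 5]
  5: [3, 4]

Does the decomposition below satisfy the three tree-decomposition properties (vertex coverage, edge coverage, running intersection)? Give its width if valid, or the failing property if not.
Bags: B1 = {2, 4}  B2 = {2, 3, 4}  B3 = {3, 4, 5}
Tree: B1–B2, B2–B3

A tree decomposition must satisfy three properties: every vertex lies in some bag; for every edge, both endpoints lie together in some bag; and for every vertex, the bags containing it form a connected subtree. Here vertex 1 appears in no bag, so the decomposition is invalid.

No — vertex 1 appears in no bag.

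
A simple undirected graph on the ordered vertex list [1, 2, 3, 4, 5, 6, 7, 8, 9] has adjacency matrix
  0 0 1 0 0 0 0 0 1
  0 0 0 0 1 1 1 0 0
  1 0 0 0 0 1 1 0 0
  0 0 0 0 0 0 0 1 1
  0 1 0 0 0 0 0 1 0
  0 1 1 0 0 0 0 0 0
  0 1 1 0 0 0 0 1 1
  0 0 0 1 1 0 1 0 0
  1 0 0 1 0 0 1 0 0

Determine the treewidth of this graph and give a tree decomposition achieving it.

Every bag has size at most 4, so the width is 4 − 1 = 3 and tw(G) ≤ 3. For the lower bound: the 4 vertex sets {2,5,6}, {3}, {7}, {1,4,8,9} are disjoint, each induces a connected subgraph, and every pair is joined by at least one edge of G. Contracting each set to a single vertex therefore yields K_{4} as a minor, and since treewidth is minor-monotone, tw(G) ≥ tw(K_{4}) = 3. Combining the bounds, tw(G) = 3.

Treewidth 3.
One such decomposition:
Bags: B1 = {2, 3, 5, 6}  B2 = {2, 3, 5, 7}  B3 = {3, 5, 7, 8}  B4 = {1, 3, 7, 8}  B5 = {1, 7, 8, 9}  B6 = {1, 4, 8, 9}
Tree: B1–B2, B2–B3, B3–B4, B4–B5, B5–B6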